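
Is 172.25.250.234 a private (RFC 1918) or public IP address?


RFC 1918 private ranges:
  10.0.0.0/8 (10.0.0.0 - 10.255.255.255)
  172.16.0.0/12 (172.16.0.0 - 172.31.255.255)
  192.168.0.0/16 (192.168.0.0 - 192.168.255.255)
Private (in 172.16.0.0/12)


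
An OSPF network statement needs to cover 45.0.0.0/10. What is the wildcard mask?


Subnet mask: 255.192.0.0
Wildcard = 255.255.255.255 - subnet mask
255 - 255 = 0
255 - 192 = 63
255 - 0 = 255
255 - 0 = 255
Wildcard: 0.63.255.255


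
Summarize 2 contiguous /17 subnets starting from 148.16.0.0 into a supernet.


Original prefix: /17
Number of subnets: 2 = 2^1
New prefix = 17 - 1 = 16
Supernet: 148.16.0.0/16


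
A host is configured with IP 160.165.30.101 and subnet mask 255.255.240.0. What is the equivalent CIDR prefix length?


Binary: 11111111.11111111.11110000.00000000
Count leading 1s
Prefix: /20


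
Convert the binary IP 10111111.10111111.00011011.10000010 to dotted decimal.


10111111 = 191
10111111 = 191
00011011 = 27
10000010 = 130
IP: 191.191.27.130


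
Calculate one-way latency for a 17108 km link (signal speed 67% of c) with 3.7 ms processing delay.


Speed = 0.67 * 3e5 km/s = 201000 km/s
Propagation delay = 17108 / 201000 = 0.0851 s = 85.1144 ms
Processing delay = 3.7 ms
Total one-way latency = 88.8144 ms


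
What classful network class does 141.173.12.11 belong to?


First octet: 141
Binary: 10001101
10xxxxxx -> Class B (128-191)
Class B, default mask 255.255.0.0 (/16)


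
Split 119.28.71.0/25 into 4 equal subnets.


New prefix = 25 + 2 = 27
Each subnet has 32 addresses
  119.28.71.0/27
  119.28.71.32/27
  119.28.71.64/27
  119.28.71.96/27
Subnets: 119.28.71.0/27, 119.28.71.32/27, 119.28.71.64/27, 119.28.71.96/27


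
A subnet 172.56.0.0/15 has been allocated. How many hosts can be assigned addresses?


Host bits = 32 - 15 = 17
Total addresses = 2^17 = 131072
Usable = total - 2 (network and broadcast)
Usable hosts: 131070


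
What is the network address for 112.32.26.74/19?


IP:   01110000.00100000.00011010.01001010
Mask: 11111111.11111111.11100000.00000000
AND operation:
Net:  01110000.00100000.00000000.00000000
Network: 112.32.0.0/19


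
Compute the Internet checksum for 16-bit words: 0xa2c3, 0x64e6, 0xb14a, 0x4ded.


Sum all words (with carry folding):
+ 0xa2c3 = 0xa2c3
+ 0x64e6 = 0x07aa
+ 0xb14a = 0xb8f4
+ 0x4ded = 0x06e2
One's complement: ~0x06e2
Checksum = 0xf91d


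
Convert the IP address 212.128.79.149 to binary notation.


212 = 11010100
128 = 10000000
79 = 01001111
149 = 10010101
Binary: 11010100.10000000.01001111.10010101


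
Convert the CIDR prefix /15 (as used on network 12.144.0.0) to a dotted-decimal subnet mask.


/15 means 15 network bits, 17 host bits
Binary: 11111111111111100000000000000000
Mask: 255.254.0.0


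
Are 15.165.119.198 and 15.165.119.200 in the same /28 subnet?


Mask: 255.255.255.240
15.165.119.198 AND mask = 15.165.119.192
15.165.119.200 AND mask = 15.165.119.192
Yes, same subnet (15.165.119.192)


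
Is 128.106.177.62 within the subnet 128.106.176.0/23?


Subnet network: 128.106.176.0
Test IP AND mask: 128.106.176.0
Yes, 128.106.177.62 is in 128.106.176.0/23


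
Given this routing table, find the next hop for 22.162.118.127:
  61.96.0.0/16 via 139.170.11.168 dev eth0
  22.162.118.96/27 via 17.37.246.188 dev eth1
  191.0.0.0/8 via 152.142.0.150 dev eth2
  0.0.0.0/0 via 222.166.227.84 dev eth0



Longest prefix match for 22.162.118.127:
  /16 61.96.0.0: no
  /27 22.162.118.96: MATCH
  /8 191.0.0.0: no
  /0 0.0.0.0: MATCH
Selected: next-hop 17.37.246.188 via eth1 (matched /27)


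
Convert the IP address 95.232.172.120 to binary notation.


95 = 01011111
232 = 11101000
172 = 10101100
120 = 01111000
Binary: 01011111.11101000.10101100.01111000


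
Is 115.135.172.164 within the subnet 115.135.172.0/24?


Subnet network: 115.135.172.0
Test IP AND mask: 115.135.172.0
Yes, 115.135.172.164 is in 115.135.172.0/24


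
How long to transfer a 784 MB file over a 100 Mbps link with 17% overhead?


Effective throughput = 100 * (1 - 17/100) = 83 Mbps
File size in Mb = 784 * 8 = 6272 Mb
Time = 6272 / 83
Time = 75.5663 seconds


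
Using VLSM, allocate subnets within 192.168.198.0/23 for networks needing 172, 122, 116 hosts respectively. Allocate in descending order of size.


172 hosts -> /24 (254 usable): 192.168.198.0/24
122 hosts -> /25 (126 usable): 192.168.199.0/25
116 hosts -> /25 (126 usable): 192.168.199.128/25
Allocation: 192.168.198.0/24 (172 hosts, 254 usable); 192.168.199.0/25 (122 hosts, 126 usable); 192.168.199.128/25 (116 hosts, 126 usable)


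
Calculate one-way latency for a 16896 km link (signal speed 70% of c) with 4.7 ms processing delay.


Speed = 0.7 * 3e5 km/s = 210000 km/s
Propagation delay = 16896 / 210000 = 0.0805 s = 80.4571 ms
Processing delay = 4.7 ms
Total one-way latency = 85.1571 ms


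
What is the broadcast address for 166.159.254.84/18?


Network: 166.159.192.0/18
Host bits = 14
Set all host bits to 1:
Broadcast: 166.159.255.255


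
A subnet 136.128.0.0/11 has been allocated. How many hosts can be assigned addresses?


Host bits = 32 - 11 = 21
Total addresses = 2^21 = 2097152
Usable = total - 2 (network and broadcast)
Usable hosts: 2097150


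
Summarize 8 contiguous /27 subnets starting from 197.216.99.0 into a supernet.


Original prefix: /27
Number of subnets: 8 = 2^3
New prefix = 27 - 3 = 24
Supernet: 197.216.99.0/24


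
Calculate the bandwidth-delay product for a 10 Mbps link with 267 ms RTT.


BDP = bandwidth * RTT
= 10 Mbps * 267 ms
= 10 * 1e6 * 267 / 1000 bits
= 2670000 bits
= 333750 bytes
= 325.9277 KB
BDP = 2670000 bits (333750 bytes)


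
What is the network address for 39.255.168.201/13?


IP:   00100111.11111111.10101000.11001001
Mask: 11111111.11111000.00000000.00000000
AND operation:
Net:  00100111.11111000.00000000.00000000
Network: 39.248.0.0/13


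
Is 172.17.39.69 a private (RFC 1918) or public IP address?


RFC 1918 private ranges:
  10.0.0.0/8 (10.0.0.0 - 10.255.255.255)
  172.16.0.0/12 (172.16.0.0 - 172.31.255.255)
  192.168.0.0/16 (192.168.0.0 - 192.168.255.255)
Private (in 172.16.0.0/12)


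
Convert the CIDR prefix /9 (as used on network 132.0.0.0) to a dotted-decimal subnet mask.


/9 means 9 network bits, 23 host bits
Binary: 11111111100000000000000000000000
Mask: 255.128.0.0


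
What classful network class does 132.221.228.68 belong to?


First octet: 132
Binary: 10000100
10xxxxxx -> Class B (128-191)
Class B, default mask 255.255.0.0 (/16)


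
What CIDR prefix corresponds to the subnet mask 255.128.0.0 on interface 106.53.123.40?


Binary: 11111111.10000000.00000000.00000000
Count leading 1s
Prefix: /9


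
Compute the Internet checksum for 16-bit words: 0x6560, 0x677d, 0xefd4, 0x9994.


Sum all words (with carry folding):
+ 0x6560 = 0x6560
+ 0x677d = 0xccdd
+ 0xefd4 = 0xbcb2
+ 0x9994 = 0x5647
One's complement: ~0x5647
Checksum = 0xa9b8


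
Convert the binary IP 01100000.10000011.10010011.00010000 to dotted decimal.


01100000 = 96
10000011 = 131
10010011 = 147
00010000 = 16
IP: 96.131.147.16


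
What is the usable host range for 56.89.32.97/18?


Network: 56.89.0.0
Broadcast: 56.89.63.255
First usable = network + 1
Last usable = broadcast - 1
Range: 56.89.0.1 to 56.89.63.254


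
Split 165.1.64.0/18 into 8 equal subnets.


New prefix = 18 + 3 = 21
Each subnet has 2048 addresses
  165.1.64.0/21
  165.1.72.0/21
  165.1.80.0/21
  165.1.88.0/21
  165.1.96.0/21
  165.1.104.0/21
  165.1.112.0/21
  165.1.120.0/21
Subnets: 165.1.64.0/21, 165.1.72.0/21, 165.1.80.0/21, 165.1.88.0/21, 165.1.96.0/21, 165.1.104.0/21, 165.1.112.0/21, 165.1.120.0/21


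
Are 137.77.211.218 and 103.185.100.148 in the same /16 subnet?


Mask: 255.255.0.0
137.77.211.218 AND mask = 137.77.0.0
103.185.100.148 AND mask = 103.185.0.0
No, different subnets (137.77.0.0 vs 103.185.0.0)


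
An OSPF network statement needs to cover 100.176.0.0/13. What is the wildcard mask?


Subnet mask: 255.248.0.0
Wildcard = 255.255.255.255 - subnet mask
255 - 255 = 0
255 - 248 = 7
255 - 0 = 255
255 - 0 = 255
Wildcard: 0.7.255.255


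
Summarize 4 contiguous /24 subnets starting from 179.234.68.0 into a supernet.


Original prefix: /24
Number of subnets: 4 = 2^2
New prefix = 24 - 2 = 22
Supernet: 179.234.68.0/22


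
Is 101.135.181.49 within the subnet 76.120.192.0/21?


Subnet network: 76.120.192.0
Test IP AND mask: 101.135.176.0
No, 101.135.181.49 is not in 76.120.192.0/21


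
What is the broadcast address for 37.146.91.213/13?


Network: 37.144.0.0/13
Host bits = 19
Set all host bits to 1:
Broadcast: 37.151.255.255


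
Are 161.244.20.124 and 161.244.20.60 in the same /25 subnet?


Mask: 255.255.255.128
161.244.20.124 AND mask = 161.244.20.0
161.244.20.60 AND mask = 161.244.20.0
Yes, same subnet (161.244.20.0)


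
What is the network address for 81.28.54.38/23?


IP:   01010001.00011100.00110110.00100110
Mask: 11111111.11111111.11111110.00000000
AND operation:
Net:  01010001.00011100.00110110.00000000
Network: 81.28.54.0/23


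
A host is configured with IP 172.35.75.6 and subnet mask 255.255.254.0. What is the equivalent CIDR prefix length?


Binary: 11111111.11111111.11111110.00000000
Count leading 1s
Prefix: /23


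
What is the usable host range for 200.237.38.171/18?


Network: 200.237.0.0
Broadcast: 200.237.63.255
First usable = network + 1
Last usable = broadcast - 1
Range: 200.237.0.1 to 200.237.63.254


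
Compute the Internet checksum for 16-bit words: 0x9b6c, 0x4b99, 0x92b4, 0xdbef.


Sum all words (with carry folding):
+ 0x9b6c = 0x9b6c
+ 0x4b99 = 0xe705
+ 0x92b4 = 0x79ba
+ 0xdbef = 0x55aa
One's complement: ~0x55aa
Checksum = 0xaa55


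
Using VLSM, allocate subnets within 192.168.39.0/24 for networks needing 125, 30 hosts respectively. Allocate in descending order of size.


125 hosts -> /25 (126 usable): 192.168.39.0/25
30 hosts -> /27 (30 usable): 192.168.39.128/27
Allocation: 192.168.39.0/25 (125 hosts, 126 usable); 192.168.39.128/27 (30 hosts, 30 usable)


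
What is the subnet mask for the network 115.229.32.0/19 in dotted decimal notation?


/19 means 19 network bits, 13 host bits
Binary: 11111111111111111110000000000000
Mask: 255.255.224.0


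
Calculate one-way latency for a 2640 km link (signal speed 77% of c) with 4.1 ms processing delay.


Speed = 0.77 * 3e5 km/s = 231000 km/s
Propagation delay = 2640 / 231000 = 0.0114 s = 11.4286 ms
Processing delay = 4.1 ms
Total one-way latency = 15.5286 ms


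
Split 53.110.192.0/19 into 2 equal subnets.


New prefix = 19 + 1 = 20
Each subnet has 4096 addresses
  53.110.192.0/20
  53.110.208.0/20
Subnets: 53.110.192.0/20, 53.110.208.0/20


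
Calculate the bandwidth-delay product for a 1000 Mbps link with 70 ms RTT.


BDP = bandwidth * RTT
= 1000 Mbps * 70 ms
= 1000 * 1e6 * 70 / 1000 bits
= 70000000 bits
= 8750000 bytes
= 8544.9219 KB
BDP = 70000000 bits (8750000 bytes)


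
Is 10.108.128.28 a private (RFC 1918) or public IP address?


RFC 1918 private ranges:
  10.0.0.0/8 (10.0.0.0 - 10.255.255.255)
  172.16.0.0/12 (172.16.0.0 - 172.31.255.255)
  192.168.0.0/16 (192.168.0.0 - 192.168.255.255)
Private (in 10.0.0.0/8)


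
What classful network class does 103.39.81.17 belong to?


First octet: 103
Binary: 01100111
0xxxxxxx -> Class A (1-126)
Class A, default mask 255.0.0.0 (/8)


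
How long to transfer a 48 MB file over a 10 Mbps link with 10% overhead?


Effective throughput = 10 * (1 - 10/100) = 9 Mbps
File size in Mb = 48 * 8 = 384 Mb
Time = 384 / 9
Time = 42.6667 seconds


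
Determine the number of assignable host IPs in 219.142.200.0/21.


Host bits = 32 - 21 = 11
Total addresses = 2^11 = 2048
Usable = total - 2 (network and broadcast)
Usable hosts: 2046


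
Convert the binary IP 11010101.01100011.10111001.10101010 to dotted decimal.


11010101 = 213
01100011 = 99
10111001 = 185
10101010 = 170
IP: 213.99.185.170


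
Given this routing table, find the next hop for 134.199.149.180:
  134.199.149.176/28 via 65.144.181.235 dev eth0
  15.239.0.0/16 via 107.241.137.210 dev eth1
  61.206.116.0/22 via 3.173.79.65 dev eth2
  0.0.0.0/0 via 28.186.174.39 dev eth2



Longest prefix match for 134.199.149.180:
  /28 134.199.149.176: MATCH
  /16 15.239.0.0: no
  /22 61.206.116.0: no
  /0 0.0.0.0: MATCH
Selected: next-hop 65.144.181.235 via eth0 (matched /28)


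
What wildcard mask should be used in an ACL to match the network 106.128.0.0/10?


Subnet mask: 255.192.0.0
Wildcard = 255.255.255.255 - subnet mask
255 - 255 = 0
255 - 192 = 63
255 - 0 = 255
255 - 0 = 255
Wildcard: 0.63.255.255


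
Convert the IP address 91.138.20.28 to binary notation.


91 = 01011011
138 = 10001010
20 = 00010100
28 = 00011100
Binary: 01011011.10001010.00010100.00011100


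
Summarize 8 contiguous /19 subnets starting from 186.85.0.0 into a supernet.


Original prefix: /19
Number of subnets: 8 = 2^3
New prefix = 19 - 3 = 16
Supernet: 186.85.0.0/16


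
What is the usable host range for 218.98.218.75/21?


Network: 218.98.216.0
Broadcast: 218.98.223.255
First usable = network + 1
Last usable = broadcast - 1
Range: 218.98.216.1 to 218.98.223.254


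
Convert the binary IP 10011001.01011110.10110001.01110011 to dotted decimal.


10011001 = 153
01011110 = 94
10110001 = 177
01110011 = 115
IP: 153.94.177.115


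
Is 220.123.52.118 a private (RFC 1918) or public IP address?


RFC 1918 private ranges:
  10.0.0.0/8 (10.0.0.0 - 10.255.255.255)
  172.16.0.0/12 (172.16.0.0 - 172.31.255.255)
  192.168.0.0/16 (192.168.0.0 - 192.168.255.255)
Public (not in any RFC 1918 range)


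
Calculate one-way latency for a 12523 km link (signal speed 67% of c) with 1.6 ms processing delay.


Speed = 0.67 * 3e5 km/s = 201000 km/s
Propagation delay = 12523 / 201000 = 0.0623 s = 62.3035 ms
Processing delay = 1.6 ms
Total one-way latency = 63.9035 ms


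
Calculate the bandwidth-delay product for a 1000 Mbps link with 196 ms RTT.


BDP = bandwidth * RTT
= 1000 Mbps * 196 ms
= 1000 * 1e6 * 196 / 1000 bits
= 196000000 bits
= 24500000 bytes
= 23925.7812 KB
BDP = 196000000 bits (24500000 bytes)


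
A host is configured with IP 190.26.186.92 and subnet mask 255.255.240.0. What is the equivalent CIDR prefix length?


Binary: 11111111.11111111.11110000.00000000
Count leading 1s
Prefix: /20


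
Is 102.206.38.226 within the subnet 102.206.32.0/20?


Subnet network: 102.206.32.0
Test IP AND mask: 102.206.32.0
Yes, 102.206.38.226 is in 102.206.32.0/20


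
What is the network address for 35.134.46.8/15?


IP:   00100011.10000110.00101110.00001000
Mask: 11111111.11111110.00000000.00000000
AND operation:
Net:  00100011.10000110.00000000.00000000
Network: 35.134.0.0/15


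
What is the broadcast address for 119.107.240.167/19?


Network: 119.107.224.0/19
Host bits = 13
Set all host bits to 1:
Broadcast: 119.107.255.255


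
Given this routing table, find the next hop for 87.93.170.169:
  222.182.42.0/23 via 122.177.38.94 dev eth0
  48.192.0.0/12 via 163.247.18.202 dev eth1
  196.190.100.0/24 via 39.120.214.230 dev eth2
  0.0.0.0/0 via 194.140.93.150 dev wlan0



Longest prefix match for 87.93.170.169:
  /23 222.182.42.0: no
  /12 48.192.0.0: no
  /24 196.190.100.0: no
  /0 0.0.0.0: MATCH
Selected: next-hop 194.140.93.150 via wlan0 (matched /0)


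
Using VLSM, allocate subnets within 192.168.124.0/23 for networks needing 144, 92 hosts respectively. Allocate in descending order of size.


144 hosts -> /24 (254 usable): 192.168.124.0/24
92 hosts -> /25 (126 usable): 192.168.125.0/25
Allocation: 192.168.124.0/24 (144 hosts, 254 usable); 192.168.125.0/25 (92 hosts, 126 usable)


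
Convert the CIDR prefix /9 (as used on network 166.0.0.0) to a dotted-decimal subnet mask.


/9 means 9 network bits, 23 host bits
Binary: 11111111100000000000000000000000
Mask: 255.128.0.0


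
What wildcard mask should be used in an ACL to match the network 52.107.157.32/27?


Subnet mask: 255.255.255.224
Wildcard = 255.255.255.255 - subnet mask
255 - 255 = 0
255 - 255 = 0
255 - 255 = 0
255 - 224 = 31
Wildcard: 0.0.0.31


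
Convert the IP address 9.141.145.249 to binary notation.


9 = 00001001
141 = 10001101
145 = 10010001
249 = 11111001
Binary: 00001001.10001101.10010001.11111001


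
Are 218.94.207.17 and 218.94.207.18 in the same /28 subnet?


Mask: 255.255.255.240
218.94.207.17 AND mask = 218.94.207.16
218.94.207.18 AND mask = 218.94.207.16
Yes, same subnet (218.94.207.16)


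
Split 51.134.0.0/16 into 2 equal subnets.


New prefix = 16 + 1 = 17
Each subnet has 32768 addresses
  51.134.0.0/17
  51.134.128.0/17
Subnets: 51.134.0.0/17, 51.134.128.0/17


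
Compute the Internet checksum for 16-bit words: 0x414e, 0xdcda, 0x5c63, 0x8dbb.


Sum all words (with carry folding):
+ 0x414e = 0x414e
+ 0xdcda = 0x1e29
+ 0x5c63 = 0x7a8c
+ 0x8dbb = 0x0848
One's complement: ~0x0848
Checksum = 0xf7b7


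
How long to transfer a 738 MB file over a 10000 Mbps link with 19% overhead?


Effective throughput = 10000 * (1 - 19/100) = 8100.0 Mbps
File size in Mb = 738 * 8 = 5904 Mb
Time = 5904 / 8100.0
Time = 0.7289 seconds


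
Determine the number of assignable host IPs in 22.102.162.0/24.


Host bits = 32 - 24 = 8
Total addresses = 2^8 = 256
Usable = total - 2 (network and broadcast)
Usable hosts: 254


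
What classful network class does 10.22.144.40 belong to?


First octet: 10
Binary: 00001010
0xxxxxxx -> Class A (1-126)
Class A, default mask 255.0.0.0 (/8)


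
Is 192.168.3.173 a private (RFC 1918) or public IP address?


RFC 1918 private ranges:
  10.0.0.0/8 (10.0.0.0 - 10.255.255.255)
  172.16.0.0/12 (172.16.0.0 - 172.31.255.255)
  192.168.0.0/16 (192.168.0.0 - 192.168.255.255)
Private (in 192.168.0.0/16)


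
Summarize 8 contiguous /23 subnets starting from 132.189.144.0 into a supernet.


Original prefix: /23
Number of subnets: 8 = 2^3
New prefix = 23 - 3 = 20
Supernet: 132.189.144.0/20


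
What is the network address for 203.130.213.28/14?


IP:   11001011.10000010.11010101.00011100
Mask: 11111111.11111100.00000000.00000000
AND operation:
Net:  11001011.10000000.00000000.00000000
Network: 203.128.0.0/14


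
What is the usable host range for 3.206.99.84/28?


Network: 3.206.99.80
Broadcast: 3.206.99.95
First usable = network + 1
Last usable = broadcast - 1
Range: 3.206.99.81 to 3.206.99.94


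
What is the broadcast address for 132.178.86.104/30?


Network: 132.178.86.104/30
Host bits = 2
Set all host bits to 1:
Broadcast: 132.178.86.107


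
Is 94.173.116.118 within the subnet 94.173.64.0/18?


Subnet network: 94.173.64.0
Test IP AND mask: 94.173.64.0
Yes, 94.173.116.118 is in 94.173.64.0/18


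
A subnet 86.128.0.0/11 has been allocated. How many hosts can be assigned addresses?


Host bits = 32 - 11 = 21
Total addresses = 2^21 = 2097152
Usable = total - 2 (network and broadcast)
Usable hosts: 2097150


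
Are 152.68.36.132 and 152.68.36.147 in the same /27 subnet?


Mask: 255.255.255.224
152.68.36.132 AND mask = 152.68.36.128
152.68.36.147 AND mask = 152.68.36.128
Yes, same subnet (152.68.36.128)


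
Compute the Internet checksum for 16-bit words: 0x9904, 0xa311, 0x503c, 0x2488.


Sum all words (with carry folding):
+ 0x9904 = 0x9904
+ 0xa311 = 0x3c16
+ 0x503c = 0x8c52
+ 0x2488 = 0xb0da
One's complement: ~0xb0da
Checksum = 0x4f25


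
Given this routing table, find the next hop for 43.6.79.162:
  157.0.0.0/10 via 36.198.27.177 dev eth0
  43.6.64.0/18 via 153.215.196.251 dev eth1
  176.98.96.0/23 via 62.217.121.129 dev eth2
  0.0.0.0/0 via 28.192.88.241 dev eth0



Longest prefix match for 43.6.79.162:
  /10 157.0.0.0: no
  /18 43.6.64.0: MATCH
  /23 176.98.96.0: no
  /0 0.0.0.0: MATCH
Selected: next-hop 153.215.196.251 via eth1 (matched /18)


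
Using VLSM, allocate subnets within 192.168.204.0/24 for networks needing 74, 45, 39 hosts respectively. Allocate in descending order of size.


74 hosts -> /25 (126 usable): 192.168.204.0/25
45 hosts -> /26 (62 usable): 192.168.204.128/26
39 hosts -> /26 (62 usable): 192.168.204.192/26
Allocation: 192.168.204.0/25 (74 hosts, 126 usable); 192.168.204.128/26 (45 hosts, 62 usable); 192.168.204.192/26 (39 hosts, 62 usable)


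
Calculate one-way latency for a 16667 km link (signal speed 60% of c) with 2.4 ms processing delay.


Speed = 0.6 * 3e5 km/s = 180000 km/s
Propagation delay = 16667 / 180000 = 0.0926 s = 92.5944 ms
Processing delay = 2.4 ms
Total one-way latency = 94.9944 ms


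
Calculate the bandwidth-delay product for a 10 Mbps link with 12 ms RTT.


BDP = bandwidth * RTT
= 10 Mbps * 12 ms
= 10 * 1e6 * 12 / 1000 bits
= 120000 bits
= 15000 bytes
= 14.6484 KB
BDP = 120000 bits (15000 bytes)


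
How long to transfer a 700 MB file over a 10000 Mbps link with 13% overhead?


Effective throughput = 10000 * (1 - 13/100) = 8700 Mbps
File size in Mb = 700 * 8 = 5600 Mb
Time = 5600 / 8700
Time = 0.6437 seconds


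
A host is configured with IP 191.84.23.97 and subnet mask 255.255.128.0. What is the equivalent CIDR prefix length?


Binary: 11111111.11111111.10000000.00000000
Count leading 1s
Prefix: /17


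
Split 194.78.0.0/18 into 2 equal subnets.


New prefix = 18 + 1 = 19
Each subnet has 8192 addresses
  194.78.0.0/19
  194.78.32.0/19
Subnets: 194.78.0.0/19, 194.78.32.0/19


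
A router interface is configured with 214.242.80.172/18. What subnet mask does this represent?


/18 means 18 network bits, 14 host bits
Binary: 11111111111111111100000000000000
Mask: 255.255.192.0


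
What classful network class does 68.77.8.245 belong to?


First octet: 68
Binary: 01000100
0xxxxxxx -> Class A (1-126)
Class A, default mask 255.0.0.0 (/8)


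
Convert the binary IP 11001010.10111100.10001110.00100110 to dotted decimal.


11001010 = 202
10111100 = 188
10001110 = 142
00100110 = 38
IP: 202.188.142.38


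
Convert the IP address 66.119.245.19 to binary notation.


66 = 01000010
119 = 01110111
245 = 11110101
19 = 00010011
Binary: 01000010.01110111.11110101.00010011


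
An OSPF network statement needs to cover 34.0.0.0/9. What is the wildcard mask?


Subnet mask: 255.128.0.0
Wildcard = 255.255.255.255 - subnet mask
255 - 255 = 0
255 - 128 = 127
255 - 0 = 255
255 - 0 = 255
Wildcard: 0.127.255.255


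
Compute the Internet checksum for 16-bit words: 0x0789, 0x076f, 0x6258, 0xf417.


Sum all words (with carry folding):
+ 0x0789 = 0x0789
+ 0x076f = 0x0ef8
+ 0x6258 = 0x7150
+ 0xf417 = 0x6568
One's complement: ~0x6568
Checksum = 0x9a97


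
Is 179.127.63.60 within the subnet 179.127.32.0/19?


Subnet network: 179.127.32.0
Test IP AND mask: 179.127.32.0
Yes, 179.127.63.60 is in 179.127.32.0/19


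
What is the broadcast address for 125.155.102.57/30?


Network: 125.155.102.56/30
Host bits = 2
Set all host bits to 1:
Broadcast: 125.155.102.59


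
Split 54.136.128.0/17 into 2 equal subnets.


New prefix = 17 + 1 = 18
Each subnet has 16384 addresses
  54.136.128.0/18
  54.136.192.0/18
Subnets: 54.136.128.0/18, 54.136.192.0/18


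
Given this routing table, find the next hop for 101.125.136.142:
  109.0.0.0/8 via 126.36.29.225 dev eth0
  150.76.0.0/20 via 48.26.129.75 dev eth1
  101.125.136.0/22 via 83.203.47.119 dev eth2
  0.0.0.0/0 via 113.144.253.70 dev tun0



Longest prefix match for 101.125.136.142:
  /8 109.0.0.0: no
  /20 150.76.0.0: no
  /22 101.125.136.0: MATCH
  /0 0.0.0.0: MATCH
Selected: next-hop 83.203.47.119 via eth2 (matched /22)


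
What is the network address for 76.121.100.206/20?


IP:   01001100.01111001.01100100.11001110
Mask: 11111111.11111111.11110000.00000000
AND operation:
Net:  01001100.01111001.01100000.00000000
Network: 76.121.96.0/20


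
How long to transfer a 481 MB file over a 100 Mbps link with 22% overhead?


Effective throughput = 100 * (1 - 22/100) = 78 Mbps
File size in Mb = 481 * 8 = 3848 Mb
Time = 3848 / 78
Time = 49.3333 seconds


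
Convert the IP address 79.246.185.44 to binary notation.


79 = 01001111
246 = 11110110
185 = 10111001
44 = 00101100
Binary: 01001111.11110110.10111001.00101100


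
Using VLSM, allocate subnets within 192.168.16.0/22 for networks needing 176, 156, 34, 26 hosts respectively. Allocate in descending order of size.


176 hosts -> /24 (254 usable): 192.168.16.0/24
156 hosts -> /24 (254 usable): 192.168.17.0/24
34 hosts -> /26 (62 usable): 192.168.18.0/26
26 hosts -> /27 (30 usable): 192.168.18.64/27
Allocation: 192.168.16.0/24 (176 hosts, 254 usable); 192.168.17.0/24 (156 hosts, 254 usable); 192.168.18.0/26 (34 hosts, 62 usable); 192.168.18.64/27 (26 hosts, 30 usable)


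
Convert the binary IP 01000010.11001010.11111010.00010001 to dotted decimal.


01000010 = 66
11001010 = 202
11111010 = 250
00010001 = 17
IP: 66.202.250.17


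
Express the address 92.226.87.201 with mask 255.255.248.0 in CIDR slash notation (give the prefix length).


Binary: 11111111.11111111.11111000.00000000
Count leading 1s
Prefix: /21


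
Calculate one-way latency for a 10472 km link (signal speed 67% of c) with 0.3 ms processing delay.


Speed = 0.67 * 3e5 km/s = 201000 km/s
Propagation delay = 10472 / 201000 = 0.0521 s = 52.0995 ms
Processing delay = 0.3 ms
Total one-way latency = 52.3995 ms


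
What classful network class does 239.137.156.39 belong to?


First octet: 239
Binary: 11101111
1110xxxx -> Class D (224-239)
Class D (multicast), default mask N/A


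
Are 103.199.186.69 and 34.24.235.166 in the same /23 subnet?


Mask: 255.255.254.0
103.199.186.69 AND mask = 103.199.186.0
34.24.235.166 AND mask = 34.24.234.0
No, different subnets (103.199.186.0 vs 34.24.234.0)


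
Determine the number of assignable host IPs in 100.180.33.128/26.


Host bits = 32 - 26 = 6
Total addresses = 2^6 = 64
Usable = total - 2 (network and broadcast)
Usable hosts: 62


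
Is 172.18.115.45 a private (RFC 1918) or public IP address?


RFC 1918 private ranges:
  10.0.0.0/8 (10.0.0.0 - 10.255.255.255)
  172.16.0.0/12 (172.16.0.0 - 172.31.255.255)
  192.168.0.0/16 (192.168.0.0 - 192.168.255.255)
Private (in 172.16.0.0/12)


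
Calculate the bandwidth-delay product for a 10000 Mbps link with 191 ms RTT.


BDP = bandwidth * RTT
= 10000 Mbps * 191 ms
= 10000 * 1e6 * 191 / 1000 bits
= 1910000000 bits
= 238750000 bytes
= 233154.2969 KB
BDP = 1910000000 bits (238750000 bytes)


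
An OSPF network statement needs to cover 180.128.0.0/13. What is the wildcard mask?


Subnet mask: 255.248.0.0
Wildcard = 255.255.255.255 - subnet mask
255 - 255 = 0
255 - 248 = 7
255 - 0 = 255
255 - 0 = 255
Wildcard: 0.7.255.255


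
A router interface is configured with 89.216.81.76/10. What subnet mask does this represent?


/10 means 10 network bits, 22 host bits
Binary: 11111111110000000000000000000000
Mask: 255.192.0.0


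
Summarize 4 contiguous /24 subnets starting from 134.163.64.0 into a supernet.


Original prefix: /24
Number of subnets: 4 = 2^2
New prefix = 24 - 2 = 22
Supernet: 134.163.64.0/22


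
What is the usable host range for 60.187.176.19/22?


Network: 60.187.176.0
Broadcast: 60.187.179.255
First usable = network + 1
Last usable = broadcast - 1
Range: 60.187.176.1 to 60.187.179.254


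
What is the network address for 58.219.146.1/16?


IP:   00111010.11011011.10010010.00000001
Mask: 11111111.11111111.00000000.00000000
AND operation:
Net:  00111010.11011011.00000000.00000000
Network: 58.219.0.0/16


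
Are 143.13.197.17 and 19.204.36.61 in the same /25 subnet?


Mask: 255.255.255.128
143.13.197.17 AND mask = 143.13.197.0
19.204.36.61 AND mask = 19.204.36.0
No, different subnets (143.13.197.0 vs 19.204.36.0)


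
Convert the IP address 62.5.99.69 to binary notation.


62 = 00111110
5 = 00000101
99 = 01100011
69 = 01000101
Binary: 00111110.00000101.01100011.01000101


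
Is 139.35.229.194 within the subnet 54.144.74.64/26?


Subnet network: 54.144.74.64
Test IP AND mask: 139.35.229.192
No, 139.35.229.194 is not in 54.144.74.64/26


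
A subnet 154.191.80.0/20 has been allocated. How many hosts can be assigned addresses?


Host bits = 32 - 20 = 12
Total addresses = 2^12 = 4096
Usable = total - 2 (network and broadcast)
Usable hosts: 4094


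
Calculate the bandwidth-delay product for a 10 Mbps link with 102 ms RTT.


BDP = bandwidth * RTT
= 10 Mbps * 102 ms
= 10 * 1e6 * 102 / 1000 bits
= 1020000 bits
= 127500 bytes
= 124.5117 KB
BDP = 1020000 bits (127500 bytes)


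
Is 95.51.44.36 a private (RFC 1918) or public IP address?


RFC 1918 private ranges:
  10.0.0.0/8 (10.0.0.0 - 10.255.255.255)
  172.16.0.0/12 (172.16.0.0 - 172.31.255.255)
  192.168.0.0/16 (192.168.0.0 - 192.168.255.255)
Public (not in any RFC 1918 range)


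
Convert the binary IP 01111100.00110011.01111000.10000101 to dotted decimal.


01111100 = 124
00110011 = 51
01111000 = 120
10000101 = 133
IP: 124.51.120.133


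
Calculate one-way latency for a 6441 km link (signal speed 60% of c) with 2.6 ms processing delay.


Speed = 0.6 * 3e5 km/s = 180000 km/s
Propagation delay = 6441 / 180000 = 0.0358 s = 35.7833 ms
Processing delay = 2.6 ms
Total one-way latency = 38.3833 ms


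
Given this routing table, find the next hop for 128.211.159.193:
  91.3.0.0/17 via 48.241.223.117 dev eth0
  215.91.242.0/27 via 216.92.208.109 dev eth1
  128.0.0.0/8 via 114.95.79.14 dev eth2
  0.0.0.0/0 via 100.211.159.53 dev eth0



Longest prefix match for 128.211.159.193:
  /17 91.3.0.0: no
  /27 215.91.242.0: no
  /8 128.0.0.0: MATCH
  /0 0.0.0.0: MATCH
Selected: next-hop 114.95.79.14 via eth2 (matched /8)


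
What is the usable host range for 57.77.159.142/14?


Network: 57.76.0.0
Broadcast: 57.79.255.255
First usable = network + 1
Last usable = broadcast - 1
Range: 57.76.0.1 to 57.79.255.254


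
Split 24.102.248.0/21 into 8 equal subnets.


New prefix = 21 + 3 = 24
Each subnet has 256 addresses
  24.102.248.0/24
  24.102.249.0/24
  24.102.250.0/24
  24.102.251.0/24
  24.102.252.0/24
  24.102.253.0/24
  24.102.254.0/24
  24.102.255.0/24
Subnets: 24.102.248.0/24, 24.102.249.0/24, 24.102.250.0/24, 24.102.251.0/24, 24.102.252.0/24, 24.102.253.0/24, 24.102.254.0/24, 24.102.255.0/24


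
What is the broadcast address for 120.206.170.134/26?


Network: 120.206.170.128/26
Host bits = 6
Set all host bits to 1:
Broadcast: 120.206.170.191


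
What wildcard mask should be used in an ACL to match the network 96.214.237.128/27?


Subnet mask: 255.255.255.224
Wildcard = 255.255.255.255 - subnet mask
255 - 255 = 0
255 - 255 = 0
255 - 255 = 0
255 - 224 = 31
Wildcard: 0.0.0.31


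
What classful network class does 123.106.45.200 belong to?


First octet: 123
Binary: 01111011
0xxxxxxx -> Class A (1-126)
Class A, default mask 255.0.0.0 (/8)


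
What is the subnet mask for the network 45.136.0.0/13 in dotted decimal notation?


/13 means 13 network bits, 19 host bits
Binary: 11111111111110000000000000000000
Mask: 255.248.0.0


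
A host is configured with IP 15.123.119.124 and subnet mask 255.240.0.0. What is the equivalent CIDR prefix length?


Binary: 11111111.11110000.00000000.00000000
Count leading 1s
Prefix: /12


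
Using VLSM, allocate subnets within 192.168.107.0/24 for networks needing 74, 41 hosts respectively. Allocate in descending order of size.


74 hosts -> /25 (126 usable): 192.168.107.0/25
41 hosts -> /26 (62 usable): 192.168.107.128/26
Allocation: 192.168.107.0/25 (74 hosts, 126 usable); 192.168.107.128/26 (41 hosts, 62 usable)


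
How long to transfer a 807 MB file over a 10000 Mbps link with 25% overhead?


Effective throughput = 10000 * (1 - 25/100) = 7500 Mbps
File size in Mb = 807 * 8 = 6456 Mb
Time = 6456 / 7500
Time = 0.8608 seconds


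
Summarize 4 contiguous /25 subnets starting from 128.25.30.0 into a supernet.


Original prefix: /25
Number of subnets: 4 = 2^2
New prefix = 25 - 2 = 23
Supernet: 128.25.30.0/23


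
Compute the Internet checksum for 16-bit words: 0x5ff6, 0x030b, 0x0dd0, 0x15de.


Sum all words (with carry folding):
+ 0x5ff6 = 0x5ff6
+ 0x030b = 0x6301
+ 0x0dd0 = 0x70d1
+ 0x15de = 0x86af
One's complement: ~0x86af
Checksum = 0x7950


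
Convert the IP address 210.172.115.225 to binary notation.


210 = 11010010
172 = 10101100
115 = 01110011
225 = 11100001
Binary: 11010010.10101100.01110011.11100001


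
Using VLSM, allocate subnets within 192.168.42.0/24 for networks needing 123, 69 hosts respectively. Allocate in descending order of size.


123 hosts -> /25 (126 usable): 192.168.42.0/25
69 hosts -> /25 (126 usable): 192.168.42.128/25
Allocation: 192.168.42.0/25 (123 hosts, 126 usable); 192.168.42.128/25 (69 hosts, 126 usable)


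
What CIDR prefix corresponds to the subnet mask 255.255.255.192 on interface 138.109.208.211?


Binary: 11111111.11111111.11111111.11000000
Count leading 1s
Prefix: /26


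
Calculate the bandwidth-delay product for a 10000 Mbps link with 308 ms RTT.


BDP = bandwidth * RTT
= 10000 Mbps * 308 ms
= 10000 * 1e6 * 308 / 1000 bits
= 3080000000 bits
= 385000000 bytes
= 375976.5625 KB
BDP = 3080000000 bits (385000000 bytes)


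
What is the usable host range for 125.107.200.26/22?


Network: 125.107.200.0
Broadcast: 125.107.203.255
First usable = network + 1
Last usable = broadcast - 1
Range: 125.107.200.1 to 125.107.203.254


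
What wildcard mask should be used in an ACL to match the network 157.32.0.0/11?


Subnet mask: 255.224.0.0
Wildcard = 255.255.255.255 - subnet mask
255 - 255 = 0
255 - 224 = 31
255 - 0 = 255
255 - 0 = 255
Wildcard: 0.31.255.255


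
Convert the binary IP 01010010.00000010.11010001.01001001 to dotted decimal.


01010010 = 82
00000010 = 2
11010001 = 209
01001001 = 73
IP: 82.2.209.73


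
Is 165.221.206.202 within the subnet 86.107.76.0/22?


Subnet network: 86.107.76.0
Test IP AND mask: 165.221.204.0
No, 165.221.206.202 is not in 86.107.76.0/22


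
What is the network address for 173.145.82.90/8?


IP:   10101101.10010001.01010010.01011010
Mask: 11111111.00000000.00000000.00000000
AND operation:
Net:  10101101.00000000.00000000.00000000
Network: 173.0.0.0/8


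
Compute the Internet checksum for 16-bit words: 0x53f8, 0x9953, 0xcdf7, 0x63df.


Sum all words (with carry folding):
+ 0x53f8 = 0x53f8
+ 0x9953 = 0xed4b
+ 0xcdf7 = 0xbb43
+ 0x63df = 0x1f23
One's complement: ~0x1f23
Checksum = 0xe0dc


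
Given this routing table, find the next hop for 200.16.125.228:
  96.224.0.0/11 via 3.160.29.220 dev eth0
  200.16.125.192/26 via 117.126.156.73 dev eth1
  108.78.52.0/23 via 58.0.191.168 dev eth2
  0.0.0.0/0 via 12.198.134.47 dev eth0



Longest prefix match for 200.16.125.228:
  /11 96.224.0.0: no
  /26 200.16.125.192: MATCH
  /23 108.78.52.0: no
  /0 0.0.0.0: MATCH
Selected: next-hop 117.126.156.73 via eth1 (matched /26)


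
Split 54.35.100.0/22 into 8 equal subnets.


New prefix = 22 + 3 = 25
Each subnet has 128 addresses
  54.35.100.0/25
  54.35.100.128/25
  54.35.101.0/25
  54.35.101.128/25
  54.35.102.0/25
  54.35.102.128/25
  54.35.103.0/25
  54.35.103.128/25
Subnets: 54.35.100.0/25, 54.35.100.128/25, 54.35.101.0/25, 54.35.101.128/25, 54.35.102.0/25, 54.35.102.128/25, 54.35.103.0/25, 54.35.103.128/25


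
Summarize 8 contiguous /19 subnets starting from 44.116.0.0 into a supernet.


Original prefix: /19
Number of subnets: 8 = 2^3
New prefix = 19 - 3 = 16
Supernet: 44.116.0.0/16


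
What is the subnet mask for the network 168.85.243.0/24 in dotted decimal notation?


/24 means 24 network bits, 8 host bits
Binary: 11111111111111111111111100000000
Mask: 255.255.255.0


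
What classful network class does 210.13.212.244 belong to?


First octet: 210
Binary: 11010010
110xxxxx -> Class C (192-223)
Class C, default mask 255.255.255.0 (/24)


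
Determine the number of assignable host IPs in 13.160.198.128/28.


Host bits = 32 - 28 = 4
Total addresses = 2^4 = 16
Usable = total - 2 (network and broadcast)
Usable hosts: 14


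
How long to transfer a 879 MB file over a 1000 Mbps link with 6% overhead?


Effective throughput = 1000 * (1 - 6/100) = 940 Mbps
File size in Mb = 879 * 8 = 7032 Mb
Time = 7032 / 940
Time = 7.4809 seconds


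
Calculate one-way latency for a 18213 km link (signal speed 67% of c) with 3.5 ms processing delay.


Speed = 0.67 * 3e5 km/s = 201000 km/s
Propagation delay = 18213 / 201000 = 0.0906 s = 90.6119 ms
Processing delay = 3.5 ms
Total one-way latency = 94.1119 ms


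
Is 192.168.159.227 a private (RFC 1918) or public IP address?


RFC 1918 private ranges:
  10.0.0.0/8 (10.0.0.0 - 10.255.255.255)
  172.16.0.0/12 (172.16.0.0 - 172.31.255.255)
  192.168.0.0/16 (192.168.0.0 - 192.168.255.255)
Private (in 192.168.0.0/16)


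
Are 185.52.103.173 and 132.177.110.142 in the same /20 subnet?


Mask: 255.255.240.0
185.52.103.173 AND mask = 185.52.96.0
132.177.110.142 AND mask = 132.177.96.0
No, different subnets (185.52.96.0 vs 132.177.96.0)


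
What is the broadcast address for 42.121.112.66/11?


Network: 42.96.0.0/11
Host bits = 21
Set all host bits to 1:
Broadcast: 42.127.255.255


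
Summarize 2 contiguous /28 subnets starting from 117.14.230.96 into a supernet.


Original prefix: /28
Number of subnets: 2 = 2^1
New prefix = 28 - 1 = 27
Supernet: 117.14.230.96/27


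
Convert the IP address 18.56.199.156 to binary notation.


18 = 00010010
56 = 00111000
199 = 11000111
156 = 10011100
Binary: 00010010.00111000.11000111.10011100


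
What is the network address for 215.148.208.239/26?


IP:   11010111.10010100.11010000.11101111
Mask: 11111111.11111111.11111111.11000000
AND operation:
Net:  11010111.10010100.11010000.11000000
Network: 215.148.208.192/26


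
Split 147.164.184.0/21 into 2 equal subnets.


New prefix = 21 + 1 = 22
Each subnet has 1024 addresses
  147.164.184.0/22
  147.164.188.0/22
Subnets: 147.164.184.0/22, 147.164.188.0/22


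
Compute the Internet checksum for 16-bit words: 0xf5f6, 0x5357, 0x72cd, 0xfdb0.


Sum all words (with carry folding):
+ 0xf5f6 = 0xf5f6
+ 0x5357 = 0x494e
+ 0x72cd = 0xbc1b
+ 0xfdb0 = 0xb9cc
One's complement: ~0xb9cc
Checksum = 0x4633


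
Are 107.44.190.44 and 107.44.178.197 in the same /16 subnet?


Mask: 255.255.0.0
107.44.190.44 AND mask = 107.44.0.0
107.44.178.197 AND mask = 107.44.0.0
Yes, same subnet (107.44.0.0)


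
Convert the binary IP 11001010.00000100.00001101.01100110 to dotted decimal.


11001010 = 202
00000100 = 4
00001101 = 13
01100110 = 102
IP: 202.4.13.102


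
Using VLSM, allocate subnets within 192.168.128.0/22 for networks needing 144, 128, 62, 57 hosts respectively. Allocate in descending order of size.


144 hosts -> /24 (254 usable): 192.168.128.0/24
128 hosts -> /24 (254 usable): 192.168.129.0/24
62 hosts -> /26 (62 usable): 192.168.130.0/26
57 hosts -> /26 (62 usable): 192.168.130.64/26
Allocation: 192.168.128.0/24 (144 hosts, 254 usable); 192.168.129.0/24 (128 hosts, 254 usable); 192.168.130.0/26 (62 hosts, 62 usable); 192.168.130.64/26 (57 hosts, 62 usable)


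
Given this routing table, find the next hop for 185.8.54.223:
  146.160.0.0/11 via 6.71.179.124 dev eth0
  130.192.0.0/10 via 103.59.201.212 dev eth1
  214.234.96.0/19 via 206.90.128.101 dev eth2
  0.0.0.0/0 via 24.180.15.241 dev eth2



Longest prefix match for 185.8.54.223:
  /11 146.160.0.0: no
  /10 130.192.0.0: no
  /19 214.234.96.0: no
  /0 0.0.0.0: MATCH
Selected: next-hop 24.180.15.241 via eth2 (matched /0)


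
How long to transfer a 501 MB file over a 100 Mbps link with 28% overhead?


Effective throughput = 100 * (1 - 28/100) = 72 Mbps
File size in Mb = 501 * 8 = 4008 Mb
Time = 4008 / 72
Time = 55.6667 seconds
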